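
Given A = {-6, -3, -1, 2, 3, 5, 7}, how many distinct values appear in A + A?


A + A = {a + a' : a, a' ∈ A}; |A| = 7.
General bounds: 2|A| - 1 ≤ |A + A| ≤ |A|(|A|+1)/2, i.e. 13 ≤ |A + A| ≤ 28.
Lower bound 2|A|-1 is attained iff A is an arithmetic progression.
Enumerate sums a + a' for a ≤ a' (symmetric, so this suffices):
a = -6: -6+-6=-12, -6+-3=-9, -6+-1=-7, -6+2=-4, -6+3=-3, -6+5=-1, -6+7=1
a = -3: -3+-3=-6, -3+-1=-4, -3+2=-1, -3+3=0, -3+5=2, -3+7=4
a = -1: -1+-1=-2, -1+2=1, -1+3=2, -1+5=4, -1+7=6
a = 2: 2+2=4, 2+3=5, 2+5=7, 2+7=9
a = 3: 3+3=6, 3+5=8, 3+7=10
a = 5: 5+5=10, 5+7=12
a = 7: 7+7=14
Distinct sums: {-12, -9, -7, -6, -4, -3, -2, -1, 0, 1, 2, 4, 5, 6, 7, 8, 9, 10, 12, 14}
|A + A| = 20

|A + A| = 20


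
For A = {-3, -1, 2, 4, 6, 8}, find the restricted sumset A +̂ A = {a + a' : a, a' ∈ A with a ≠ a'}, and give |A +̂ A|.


Restricted sumset: A +̂ A = {a + a' : a ∈ A, a' ∈ A, a ≠ a'}.
Equivalently, take A + A and drop any sum 2a that is achievable ONLY as a + a for a ∈ A (i.e. sums representable only with equal summands).
Enumerate pairs (a, a') with a < a' (symmetric, so each unordered pair gives one sum; this covers all a ≠ a'):
  -3 + -1 = -4
  -3 + 2 = -1
  -3 + 4 = 1
  -3 + 6 = 3
  -3 + 8 = 5
  -1 + 2 = 1
  -1 + 4 = 3
  -1 + 6 = 5
  -1 + 8 = 7
  2 + 4 = 6
  2 + 6 = 8
  2 + 8 = 10
  4 + 6 = 10
  4 + 8 = 12
  6 + 8 = 14
Collected distinct sums: {-4, -1, 1, 3, 5, 6, 7, 8, 10, 12, 14}
|A +̂ A| = 11
(Reference bound: |A +̂ A| ≥ 2|A| - 3 for |A| ≥ 2, with |A| = 6 giving ≥ 9.)

|A +̂ A| = 11


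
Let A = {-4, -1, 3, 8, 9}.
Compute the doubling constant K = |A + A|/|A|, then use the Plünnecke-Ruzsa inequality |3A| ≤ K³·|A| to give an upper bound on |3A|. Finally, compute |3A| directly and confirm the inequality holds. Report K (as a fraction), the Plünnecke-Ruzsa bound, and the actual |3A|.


|A| = 5.
Step 1: Compute A + A by enumerating all 25 pairs.
A + A = {-8, -5, -2, -1, 2, 4, 5, 6, 7, 8, 11, 12, 16, 17, 18}, so |A + A| = 15.
Step 2: Doubling constant K = |A + A|/|A| = 15/5 = 15/5 ≈ 3.0000.
Step 3: Plünnecke-Ruzsa gives |3A| ≤ K³·|A| = (3.0000)³ · 5 ≈ 135.0000.
Step 4: Compute 3A = A + A + A directly by enumerating all triples (a,b,c) ∈ A³; |3A| = 31.
Step 5: Check 31 ≤ 135.0000? Yes ✓.

K = 15/5, Plünnecke-Ruzsa bound K³|A| ≈ 135.0000, |3A| = 31, inequality holds.


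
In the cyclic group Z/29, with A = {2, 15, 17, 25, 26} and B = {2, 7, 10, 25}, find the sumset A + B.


Work in Z/29Z: reduce every sum a + b modulo 29.
Enumerate all 20 pairs:
a = 2: 2+2=4, 2+7=9, 2+10=12, 2+25=27
a = 15: 15+2=17, 15+7=22, 15+10=25, 15+25=11
a = 17: 17+2=19, 17+7=24, 17+10=27, 17+25=13
a = 25: 25+2=27, 25+7=3, 25+10=6, 25+25=21
a = 26: 26+2=28, 26+7=4, 26+10=7, 26+25=22
Distinct residues collected: {3, 4, 6, 7, 9, 11, 12, 13, 17, 19, 21, 22, 24, 25, 27, 28}
|A + B| = 16 (out of 29 total residues).

A + B = {3, 4, 6, 7, 9, 11, 12, 13, 17, 19, 21, 22, 24, 25, 27, 28}


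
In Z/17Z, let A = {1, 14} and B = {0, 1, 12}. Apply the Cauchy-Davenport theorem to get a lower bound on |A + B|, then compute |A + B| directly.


Cauchy-Davenport: |A + B| ≥ min(p, |A| + |B| - 1) for A, B nonempty in Z/pZ.
|A| = 2, |B| = 3, p = 17.
CD lower bound = min(17, 2 + 3 - 1) = min(17, 4) = 4.
Compute A + B mod 17 directly:
a = 1: 1+0=1, 1+1=2, 1+12=13
a = 14: 14+0=14, 14+1=15, 14+12=9
A + B = {1, 2, 9, 13, 14, 15}, so |A + B| = 6.
Verify: 6 ≥ 4? Yes ✓.

CD lower bound = 4, actual |A + B| = 6.


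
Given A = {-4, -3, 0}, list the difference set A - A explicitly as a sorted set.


A - A = {a - a' : a, a' ∈ A}.
Compute a - a' for each ordered pair (a, a'):
a = -4: -4--4=0, -4--3=-1, -4-0=-4
a = -3: -3--4=1, -3--3=0, -3-0=-3
a = 0: 0--4=4, 0--3=3, 0-0=0
Collecting distinct values (and noting 0 appears from a-a):
A - A = {-4, -3, -1, 0, 1, 3, 4}
|A - A| = 7

A - A = {-4, -3, -1, 0, 1, 3, 4}


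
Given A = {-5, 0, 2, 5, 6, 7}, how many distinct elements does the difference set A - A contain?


A - A = {a - a' : a, a' ∈ A}; |A| = 6.
Bounds: 2|A|-1 ≤ |A - A| ≤ |A|² - |A| + 1, i.e. 11 ≤ |A - A| ≤ 31.
Note: 0 ∈ A - A always (from a - a). The set is symmetric: if d ∈ A - A then -d ∈ A - A.
Enumerate nonzero differences d = a - a' with a > a' (then include -d):
Positive differences: {1, 2, 3, 4, 5, 6, 7, 10, 11, 12}
Full difference set: {0} ∪ (positive diffs) ∪ (negative diffs).
|A - A| = 1 + 2·10 = 21 (matches direct enumeration: 21).

|A - A| = 21


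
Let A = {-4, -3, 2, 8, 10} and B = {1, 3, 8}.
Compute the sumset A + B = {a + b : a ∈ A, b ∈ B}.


A + B = {a + b : a ∈ A, b ∈ B}.
Enumerate all |A|·|B| = 5·3 = 15 pairs (a, b) and collect distinct sums.
a = -4: -4+1=-3, -4+3=-1, -4+8=4
a = -3: -3+1=-2, -3+3=0, -3+8=5
a = 2: 2+1=3, 2+3=5, 2+8=10
a = 8: 8+1=9, 8+3=11, 8+8=16
a = 10: 10+1=11, 10+3=13, 10+8=18
Collecting distinct sums: A + B = {-3, -2, -1, 0, 3, 4, 5, 9, 10, 11, 13, 16, 18}
|A + B| = 13

A + B = {-3, -2, -1, 0, 3, 4, 5, 9, 10, 11, 13, 16, 18}


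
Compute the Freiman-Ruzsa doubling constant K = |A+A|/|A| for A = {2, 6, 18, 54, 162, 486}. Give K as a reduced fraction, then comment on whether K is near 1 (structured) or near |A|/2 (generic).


|A| = 6.
Compute A + A by enumerating all 36 pairs.
A + A = {4, 8, 12, 20, 24, 36, 56, 60, 72, 108, 164, 168, 180, 216, 324, 488, 492, 504, 540, 648, 972}, so |A + A| = 21.
K = |A + A| / |A| = 21/6 = 7/2 ≈ 3.5000.
Reference: AP of size 6 gives K = 11/6 ≈ 1.8333; a fully generic set of size 6 gives K ≈ 3.5000.

|A| = 6, |A + A| = 21, K = 21/6 = 7/2.


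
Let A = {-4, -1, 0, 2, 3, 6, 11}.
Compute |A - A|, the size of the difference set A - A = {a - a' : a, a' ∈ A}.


A - A = {a - a' : a, a' ∈ A}; |A| = 7.
Bounds: 2|A|-1 ≤ |A - A| ≤ |A|² - |A| + 1, i.e. 13 ≤ |A - A| ≤ 43.
Note: 0 ∈ A - A always (from a - a). The set is symmetric: if d ∈ A - A then -d ∈ A - A.
Enumerate nonzero differences d = a - a' with a > a' (then include -d):
Positive differences: {1, 2, 3, 4, 5, 6, 7, 8, 9, 10, 11, 12, 15}
Full difference set: {0} ∪ (positive diffs) ∪ (negative diffs).
|A - A| = 1 + 2·13 = 27 (matches direct enumeration: 27).

|A - A| = 27


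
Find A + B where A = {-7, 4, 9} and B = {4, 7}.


A + B = {a + b : a ∈ A, b ∈ B}.
Enumerate all |A|·|B| = 3·2 = 6 pairs (a, b) and collect distinct sums.
a = -7: -7+4=-3, -7+7=0
a = 4: 4+4=8, 4+7=11
a = 9: 9+4=13, 9+7=16
Collecting distinct sums: A + B = {-3, 0, 8, 11, 13, 16}
|A + B| = 6

A + B = {-3, 0, 8, 11, 13, 16}


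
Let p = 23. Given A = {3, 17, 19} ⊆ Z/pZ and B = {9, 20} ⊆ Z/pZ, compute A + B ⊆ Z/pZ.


Work in Z/23Z: reduce every sum a + b modulo 23.
Enumerate all 6 pairs:
a = 3: 3+9=12, 3+20=0
a = 17: 17+9=3, 17+20=14
a = 19: 19+9=5, 19+20=16
Distinct residues collected: {0, 3, 5, 12, 14, 16}
|A + B| = 6 (out of 23 total residues).

A + B = {0, 3, 5, 12, 14, 16}


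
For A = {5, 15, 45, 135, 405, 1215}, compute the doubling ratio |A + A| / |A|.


|A| = 6.
Compute A + A by enumerating all 36 pairs.
A + A = {10, 20, 30, 50, 60, 90, 140, 150, 180, 270, 410, 420, 450, 540, 810, 1220, 1230, 1260, 1350, 1620, 2430}, so |A + A| = 21.
K = |A + A| / |A| = 21/6 = 7/2 ≈ 3.5000.
Reference: AP of size 6 gives K = 11/6 ≈ 1.8333; a fully generic set of size 6 gives K ≈ 3.5000.

|A| = 6, |A + A| = 21, K = 21/6 = 7/2.


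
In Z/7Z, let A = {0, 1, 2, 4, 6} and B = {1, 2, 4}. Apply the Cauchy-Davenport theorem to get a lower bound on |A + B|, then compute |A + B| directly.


Cauchy-Davenport: |A + B| ≥ min(p, |A| + |B| - 1) for A, B nonempty in Z/pZ.
|A| = 5, |B| = 3, p = 7.
CD lower bound = min(7, 5 + 3 - 1) = min(7, 7) = 7.
Compute A + B mod 7 directly:
a = 0: 0+1=1, 0+2=2, 0+4=4
a = 1: 1+1=2, 1+2=3, 1+4=5
a = 2: 2+1=3, 2+2=4, 2+4=6
a = 4: 4+1=5, 4+2=6, 4+4=1
a = 6: 6+1=0, 6+2=1, 6+4=3
A + B = {0, 1, 2, 3, 4, 5, 6}, so |A + B| = 7.
Verify: 7 ≥ 7? Yes ✓.

CD lower bound = 7, actual |A + B| = 7.


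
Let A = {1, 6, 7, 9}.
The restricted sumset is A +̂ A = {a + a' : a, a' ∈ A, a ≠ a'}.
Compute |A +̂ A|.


Restricted sumset: A +̂ A = {a + a' : a ∈ A, a' ∈ A, a ≠ a'}.
Equivalently, take A + A and drop any sum 2a that is achievable ONLY as a + a for a ∈ A (i.e. sums representable only with equal summands).
Enumerate pairs (a, a') with a < a' (symmetric, so each unordered pair gives one sum; this covers all a ≠ a'):
  1 + 6 = 7
  1 + 7 = 8
  1 + 9 = 10
  6 + 7 = 13
  6 + 9 = 15
  7 + 9 = 16
Collected distinct sums: {7, 8, 10, 13, 15, 16}
|A +̂ A| = 6
(Reference bound: |A +̂ A| ≥ 2|A| - 3 for |A| ≥ 2, with |A| = 4 giving ≥ 5.)

|A +̂ A| = 6


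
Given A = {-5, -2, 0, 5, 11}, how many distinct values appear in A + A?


A + A = {a + a' : a, a' ∈ A}; |A| = 5.
General bounds: 2|A| - 1 ≤ |A + A| ≤ |A|(|A|+1)/2, i.e. 9 ≤ |A + A| ≤ 15.
Lower bound 2|A|-1 is attained iff A is an arithmetic progression.
Enumerate sums a + a' for a ≤ a' (symmetric, so this suffices):
a = -5: -5+-5=-10, -5+-2=-7, -5+0=-5, -5+5=0, -5+11=6
a = -2: -2+-2=-4, -2+0=-2, -2+5=3, -2+11=9
a = 0: 0+0=0, 0+5=5, 0+11=11
a = 5: 5+5=10, 5+11=16
a = 11: 11+11=22
Distinct sums: {-10, -7, -5, -4, -2, 0, 3, 5, 6, 9, 10, 11, 16, 22}
|A + A| = 14

|A + A| = 14


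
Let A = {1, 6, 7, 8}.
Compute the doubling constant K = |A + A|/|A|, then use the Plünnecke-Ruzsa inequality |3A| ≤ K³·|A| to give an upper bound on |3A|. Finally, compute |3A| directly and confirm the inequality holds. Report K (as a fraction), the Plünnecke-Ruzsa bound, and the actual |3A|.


|A| = 4.
Step 1: Compute A + A by enumerating all 16 pairs.
A + A = {2, 7, 8, 9, 12, 13, 14, 15, 16}, so |A + A| = 9.
Step 2: Doubling constant K = |A + A|/|A| = 9/4 = 9/4 ≈ 2.2500.
Step 3: Plünnecke-Ruzsa gives |3A| ≤ K³·|A| = (2.2500)³ · 4 ≈ 45.5625.
Step 4: Compute 3A = A + A + A directly by enumerating all triples (a,b,c) ∈ A³; |3A| = 16.
Step 5: Check 16 ≤ 45.5625? Yes ✓.

K = 9/4, Plünnecke-Ruzsa bound K³|A| ≈ 45.5625, |3A| = 16, inequality holds.


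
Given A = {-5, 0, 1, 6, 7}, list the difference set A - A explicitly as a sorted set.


A - A = {a - a' : a, a' ∈ A}.
Compute a - a' for each ordered pair (a, a'):
a = -5: -5--5=0, -5-0=-5, -5-1=-6, -5-6=-11, -5-7=-12
a = 0: 0--5=5, 0-0=0, 0-1=-1, 0-6=-6, 0-7=-7
a = 1: 1--5=6, 1-0=1, 1-1=0, 1-6=-5, 1-7=-6
a = 6: 6--5=11, 6-0=6, 6-1=5, 6-6=0, 6-7=-1
a = 7: 7--5=12, 7-0=7, 7-1=6, 7-6=1, 7-7=0
Collecting distinct values (and noting 0 appears from a-a):
A - A = {-12, -11, -7, -6, -5, -1, 0, 1, 5, 6, 7, 11, 12}
|A - A| = 13

A - A = {-12, -11, -7, -6, -5, -1, 0, 1, 5, 6, 7, 11, 12}


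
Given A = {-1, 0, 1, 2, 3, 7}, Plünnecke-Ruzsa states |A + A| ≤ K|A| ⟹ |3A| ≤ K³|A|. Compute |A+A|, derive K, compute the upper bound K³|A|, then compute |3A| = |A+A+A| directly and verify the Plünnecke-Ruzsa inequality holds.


|A| = 6.
Step 1: Compute A + A by enumerating all 36 pairs.
A + A = {-2, -1, 0, 1, 2, 3, 4, 5, 6, 7, 8, 9, 10, 14}, so |A + A| = 14.
Step 2: Doubling constant K = |A + A|/|A| = 14/6 = 14/6 ≈ 2.3333.
Step 3: Plünnecke-Ruzsa gives |3A| ≤ K³·|A| = (2.3333)³ · 6 ≈ 76.2222.
Step 4: Compute 3A = A + A + A directly by enumerating all triples (a,b,c) ∈ A³; |3A| = 22.
Step 5: Check 22 ≤ 76.2222? Yes ✓.

K = 14/6, Plünnecke-Ruzsa bound K³|A| ≈ 76.2222, |3A| = 22, inequality holds.


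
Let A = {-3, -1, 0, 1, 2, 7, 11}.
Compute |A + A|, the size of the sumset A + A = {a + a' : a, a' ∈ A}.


A + A = {a + a' : a, a' ∈ A}; |A| = 7.
General bounds: 2|A| - 1 ≤ |A + A| ≤ |A|(|A|+1)/2, i.e. 13 ≤ |A + A| ≤ 28.
Lower bound 2|A|-1 is attained iff A is an arithmetic progression.
Enumerate sums a + a' for a ≤ a' (symmetric, so this suffices):
a = -3: -3+-3=-6, -3+-1=-4, -3+0=-3, -3+1=-2, -3+2=-1, -3+7=4, -3+11=8
a = -1: -1+-1=-2, -1+0=-1, -1+1=0, -1+2=1, -1+7=6, -1+11=10
a = 0: 0+0=0, 0+1=1, 0+2=2, 0+7=7, 0+11=11
a = 1: 1+1=2, 1+2=3, 1+7=8, 1+11=12
a = 2: 2+2=4, 2+7=9, 2+11=13
a = 7: 7+7=14, 7+11=18
a = 11: 11+11=22
Distinct sums: {-6, -4, -3, -2, -1, 0, 1, 2, 3, 4, 6, 7, 8, 9, 10, 11, 12, 13, 14, 18, 22}
|A + A| = 21

|A + A| = 21


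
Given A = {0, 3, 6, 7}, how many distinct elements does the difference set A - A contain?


A - A = {a - a' : a, a' ∈ A}; |A| = 4.
Bounds: 2|A|-1 ≤ |A - A| ≤ |A|² - |A| + 1, i.e. 7 ≤ |A - A| ≤ 13.
Note: 0 ∈ A - A always (from a - a). The set is symmetric: if d ∈ A - A then -d ∈ A - A.
Enumerate nonzero differences d = a - a' with a > a' (then include -d):
Positive differences: {1, 3, 4, 6, 7}
Full difference set: {0} ∪ (positive diffs) ∪ (negative diffs).
|A - A| = 1 + 2·5 = 11 (matches direct enumeration: 11).

|A - A| = 11


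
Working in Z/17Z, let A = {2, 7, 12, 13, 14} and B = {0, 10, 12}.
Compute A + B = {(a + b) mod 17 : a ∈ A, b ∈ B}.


Work in Z/17Z: reduce every sum a + b modulo 17.
Enumerate all 15 pairs:
a = 2: 2+0=2, 2+10=12, 2+12=14
a = 7: 7+0=7, 7+10=0, 7+12=2
a = 12: 12+0=12, 12+10=5, 12+12=7
a = 13: 13+0=13, 13+10=6, 13+12=8
a = 14: 14+0=14, 14+10=7, 14+12=9
Distinct residues collected: {0, 2, 5, 6, 7, 8, 9, 12, 13, 14}
|A + B| = 10 (out of 17 total residues).

A + B = {0, 2, 5, 6, 7, 8, 9, 12, 13, 14}


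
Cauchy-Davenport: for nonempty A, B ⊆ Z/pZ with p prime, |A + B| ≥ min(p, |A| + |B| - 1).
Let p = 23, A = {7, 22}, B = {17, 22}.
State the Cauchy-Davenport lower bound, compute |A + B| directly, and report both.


Cauchy-Davenport: |A + B| ≥ min(p, |A| + |B| - 1) for A, B nonempty in Z/pZ.
|A| = 2, |B| = 2, p = 23.
CD lower bound = min(23, 2 + 2 - 1) = min(23, 3) = 3.
Compute A + B mod 23 directly:
a = 7: 7+17=1, 7+22=6
a = 22: 22+17=16, 22+22=21
A + B = {1, 6, 16, 21}, so |A + B| = 4.
Verify: 4 ≥ 3? Yes ✓.

CD lower bound = 3, actual |A + B| = 4.


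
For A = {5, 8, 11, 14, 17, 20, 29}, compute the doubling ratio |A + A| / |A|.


|A| = 7.
Compute A + A by enumerating all 49 pairs.
A + A = {10, 13, 16, 19, 22, 25, 28, 31, 34, 37, 40, 43, 46, 49, 58}, so |A + A| = 15.
K = |A + A| / |A| = 15/7 (already in lowest terms) ≈ 2.1429.
Reference: AP of size 7 gives K = 13/7 ≈ 1.8571; a fully generic set of size 7 gives K ≈ 4.0000.

|A| = 7, |A + A| = 15, K = 15/7.


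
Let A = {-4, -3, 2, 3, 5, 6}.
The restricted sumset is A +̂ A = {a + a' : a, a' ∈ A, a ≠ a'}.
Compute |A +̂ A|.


Restricted sumset: A +̂ A = {a + a' : a ∈ A, a' ∈ A, a ≠ a'}.
Equivalently, take A + A and drop any sum 2a that is achievable ONLY as a + a for a ∈ A (i.e. sums representable only with equal summands).
Enumerate pairs (a, a') with a < a' (symmetric, so each unordered pair gives one sum; this covers all a ≠ a'):
  -4 + -3 = -7
  -4 + 2 = -2
  -4 + 3 = -1
  -4 + 5 = 1
  -4 + 6 = 2
  -3 + 2 = -1
  -3 + 3 = 0
  -3 + 5 = 2
  -3 + 6 = 3
  2 + 3 = 5
  2 + 5 = 7
  2 + 6 = 8
  3 + 5 = 8
  3 + 6 = 9
  5 + 6 = 11
Collected distinct sums: {-7, -2, -1, 0, 1, 2, 3, 5, 7, 8, 9, 11}
|A +̂ A| = 12
(Reference bound: |A +̂ A| ≥ 2|A| - 3 for |A| ≥ 2, with |A| = 6 giving ≥ 9.)

|A +̂ A| = 12


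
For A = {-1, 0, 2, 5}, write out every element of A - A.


A - A = {a - a' : a, a' ∈ A}.
Compute a - a' for each ordered pair (a, a'):
a = -1: -1--1=0, -1-0=-1, -1-2=-3, -1-5=-6
a = 0: 0--1=1, 0-0=0, 0-2=-2, 0-5=-5
a = 2: 2--1=3, 2-0=2, 2-2=0, 2-5=-3
a = 5: 5--1=6, 5-0=5, 5-2=3, 5-5=0
Collecting distinct values (and noting 0 appears from a-a):
A - A = {-6, -5, -3, -2, -1, 0, 1, 2, 3, 5, 6}
|A - A| = 11

A - A = {-6, -5, -3, -2, -1, 0, 1, 2, 3, 5, 6}


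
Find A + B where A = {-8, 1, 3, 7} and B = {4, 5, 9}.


A + B = {a + b : a ∈ A, b ∈ B}.
Enumerate all |A|·|B| = 4·3 = 12 pairs (a, b) and collect distinct sums.
a = -8: -8+4=-4, -8+5=-3, -8+9=1
a = 1: 1+4=5, 1+5=6, 1+9=10
a = 3: 3+4=7, 3+5=8, 3+9=12
a = 7: 7+4=11, 7+5=12, 7+9=16
Collecting distinct sums: A + B = {-4, -3, 1, 5, 6, 7, 8, 10, 11, 12, 16}
|A + B| = 11

A + B = {-4, -3, 1, 5, 6, 7, 8, 10, 11, 12, 16}


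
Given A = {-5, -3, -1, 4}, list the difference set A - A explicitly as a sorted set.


A - A = {a - a' : a, a' ∈ A}.
Compute a - a' for each ordered pair (a, a'):
a = -5: -5--5=0, -5--3=-2, -5--1=-4, -5-4=-9
a = -3: -3--5=2, -3--3=0, -3--1=-2, -3-4=-7
a = -1: -1--5=4, -1--3=2, -1--1=0, -1-4=-5
a = 4: 4--5=9, 4--3=7, 4--1=5, 4-4=0
Collecting distinct values (and noting 0 appears from a-a):
A - A = {-9, -7, -5, -4, -2, 0, 2, 4, 5, 7, 9}
|A - A| = 11

A - A = {-9, -7, -5, -4, -2, 0, 2, 4, 5, 7, 9}


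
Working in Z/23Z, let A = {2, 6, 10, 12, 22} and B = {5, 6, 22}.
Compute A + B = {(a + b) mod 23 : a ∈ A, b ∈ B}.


Work in Z/23Z: reduce every sum a + b modulo 23.
Enumerate all 15 pairs:
a = 2: 2+5=7, 2+6=8, 2+22=1
a = 6: 6+5=11, 6+6=12, 6+22=5
a = 10: 10+5=15, 10+6=16, 10+22=9
a = 12: 12+5=17, 12+6=18, 12+22=11
a = 22: 22+5=4, 22+6=5, 22+22=21
Distinct residues collected: {1, 4, 5, 7, 8, 9, 11, 12, 15, 16, 17, 18, 21}
|A + B| = 13 (out of 23 total residues).

A + B = {1, 4, 5, 7, 8, 9, 11, 12, 15, 16, 17, 18, 21}


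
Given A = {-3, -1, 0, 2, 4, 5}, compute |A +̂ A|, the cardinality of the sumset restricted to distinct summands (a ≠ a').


Restricted sumset: A +̂ A = {a + a' : a ∈ A, a' ∈ A, a ≠ a'}.
Equivalently, take A + A and drop any sum 2a that is achievable ONLY as a + a for a ∈ A (i.e. sums representable only with equal summands).
Enumerate pairs (a, a') with a < a' (symmetric, so each unordered pair gives one sum; this covers all a ≠ a'):
  -3 + -1 = -4
  -3 + 0 = -3
  -3 + 2 = -1
  -3 + 4 = 1
  -3 + 5 = 2
  -1 + 0 = -1
  -1 + 2 = 1
  -1 + 4 = 3
  -1 + 5 = 4
  0 + 2 = 2
  0 + 4 = 4
  0 + 5 = 5
  2 + 4 = 6
  2 + 5 = 7
  4 + 5 = 9
Collected distinct sums: {-4, -3, -1, 1, 2, 3, 4, 5, 6, 7, 9}
|A +̂ A| = 11
(Reference bound: |A +̂ A| ≥ 2|A| - 3 for |A| ≥ 2, with |A| = 6 giving ≥ 9.)

|A +̂ A| = 11


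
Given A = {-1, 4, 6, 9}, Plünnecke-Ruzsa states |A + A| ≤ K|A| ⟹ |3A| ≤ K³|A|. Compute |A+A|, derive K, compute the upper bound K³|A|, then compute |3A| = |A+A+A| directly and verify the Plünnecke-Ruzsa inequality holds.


|A| = 4.
Step 1: Compute A + A by enumerating all 16 pairs.
A + A = {-2, 3, 5, 8, 10, 12, 13, 15, 18}, so |A + A| = 9.
Step 2: Doubling constant K = |A + A|/|A| = 9/4 = 9/4 ≈ 2.2500.
Step 3: Plünnecke-Ruzsa gives |3A| ≤ K³·|A| = (2.2500)³ · 4 ≈ 45.5625.
Step 4: Compute 3A = A + A + A directly by enumerating all triples (a,b,c) ∈ A³; |3A| = 16.
Step 5: Check 16 ≤ 45.5625? Yes ✓.

K = 9/4, Plünnecke-Ruzsa bound K³|A| ≈ 45.5625, |3A| = 16, inequality holds.


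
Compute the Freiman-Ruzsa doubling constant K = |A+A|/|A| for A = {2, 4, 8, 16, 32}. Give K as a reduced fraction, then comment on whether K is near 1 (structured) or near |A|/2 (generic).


|A| = 5.
Compute A + A by enumerating all 25 pairs.
A + A = {4, 6, 8, 10, 12, 16, 18, 20, 24, 32, 34, 36, 40, 48, 64}, so |A + A| = 15.
K = |A + A| / |A| = 15/5 = 3/1 ≈ 3.0000.
Reference: AP of size 5 gives K = 9/5 ≈ 1.8000; a fully generic set of size 5 gives K ≈ 3.0000.

|A| = 5, |A + A| = 15, K = 15/5 = 3/1.


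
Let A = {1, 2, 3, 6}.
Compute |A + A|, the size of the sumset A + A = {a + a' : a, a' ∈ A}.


A + A = {a + a' : a, a' ∈ A}; |A| = 4.
General bounds: 2|A| - 1 ≤ |A + A| ≤ |A|(|A|+1)/2, i.e. 7 ≤ |A + A| ≤ 10.
Lower bound 2|A|-1 is attained iff A is an arithmetic progression.
Enumerate sums a + a' for a ≤ a' (symmetric, so this suffices):
a = 1: 1+1=2, 1+2=3, 1+3=4, 1+6=7
a = 2: 2+2=4, 2+3=5, 2+6=8
a = 3: 3+3=6, 3+6=9
a = 6: 6+6=12
Distinct sums: {2, 3, 4, 5, 6, 7, 8, 9, 12}
|A + A| = 9

|A + A| = 9


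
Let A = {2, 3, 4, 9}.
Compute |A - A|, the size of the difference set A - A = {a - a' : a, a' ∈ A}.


A - A = {a - a' : a, a' ∈ A}; |A| = 4.
Bounds: 2|A|-1 ≤ |A - A| ≤ |A|² - |A| + 1, i.e. 7 ≤ |A - A| ≤ 13.
Note: 0 ∈ A - A always (from a - a). The set is symmetric: if d ∈ A - A then -d ∈ A - A.
Enumerate nonzero differences d = a - a' with a > a' (then include -d):
Positive differences: {1, 2, 5, 6, 7}
Full difference set: {0} ∪ (positive diffs) ∪ (negative diffs).
|A - A| = 1 + 2·5 = 11 (matches direct enumeration: 11).

|A - A| = 11


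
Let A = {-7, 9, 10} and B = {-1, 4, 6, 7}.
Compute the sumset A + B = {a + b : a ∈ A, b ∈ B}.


A + B = {a + b : a ∈ A, b ∈ B}.
Enumerate all |A|·|B| = 3·4 = 12 pairs (a, b) and collect distinct sums.
a = -7: -7+-1=-8, -7+4=-3, -7+6=-1, -7+7=0
a = 9: 9+-1=8, 9+4=13, 9+6=15, 9+7=16
a = 10: 10+-1=9, 10+4=14, 10+6=16, 10+7=17
Collecting distinct sums: A + B = {-8, -3, -1, 0, 8, 9, 13, 14, 15, 16, 17}
|A + B| = 11

A + B = {-8, -3, -1, 0, 8, 9, 13, 14, 15, 16, 17}


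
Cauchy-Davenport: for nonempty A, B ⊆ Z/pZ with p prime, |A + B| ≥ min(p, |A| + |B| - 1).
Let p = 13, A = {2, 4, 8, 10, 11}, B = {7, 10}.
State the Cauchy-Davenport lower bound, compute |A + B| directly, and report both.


Cauchy-Davenport: |A + B| ≥ min(p, |A| + |B| - 1) for A, B nonempty in Z/pZ.
|A| = 5, |B| = 2, p = 13.
CD lower bound = min(13, 5 + 2 - 1) = min(13, 6) = 6.
Compute A + B mod 13 directly:
a = 2: 2+7=9, 2+10=12
a = 4: 4+7=11, 4+10=1
a = 8: 8+7=2, 8+10=5
a = 10: 10+7=4, 10+10=7
a = 11: 11+7=5, 11+10=8
A + B = {1, 2, 4, 5, 7, 8, 9, 11, 12}, so |A + B| = 9.
Verify: 9 ≥ 6? Yes ✓.

CD lower bound = 6, actual |A + B| = 9.


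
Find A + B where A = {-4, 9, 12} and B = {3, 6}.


A + B = {a + b : a ∈ A, b ∈ B}.
Enumerate all |A|·|B| = 3·2 = 6 pairs (a, b) and collect distinct sums.
a = -4: -4+3=-1, -4+6=2
a = 9: 9+3=12, 9+6=15
a = 12: 12+3=15, 12+6=18
Collecting distinct sums: A + B = {-1, 2, 12, 15, 18}
|A + B| = 5

A + B = {-1, 2, 12, 15, 18}


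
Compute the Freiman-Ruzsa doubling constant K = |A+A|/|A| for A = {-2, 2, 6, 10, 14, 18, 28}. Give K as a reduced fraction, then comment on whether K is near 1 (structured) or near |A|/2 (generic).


|A| = 7.
Compute A + A by enumerating all 49 pairs.
A + A = {-4, 0, 4, 8, 12, 16, 20, 24, 26, 28, 30, 32, 34, 36, 38, 42, 46, 56}, so |A + A| = 18.
K = |A + A| / |A| = 18/7 (already in lowest terms) ≈ 2.5714.
Reference: AP of size 7 gives K = 13/7 ≈ 1.8571; a fully generic set of size 7 gives K ≈ 4.0000.

|A| = 7, |A + A| = 18, K = 18/7.


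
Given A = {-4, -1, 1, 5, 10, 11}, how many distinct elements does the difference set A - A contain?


A - A = {a - a' : a, a' ∈ A}; |A| = 6.
Bounds: 2|A|-1 ≤ |A - A| ≤ |A|² - |A| + 1, i.e. 11 ≤ |A - A| ≤ 31.
Note: 0 ∈ A - A always (from a - a). The set is symmetric: if d ∈ A - A then -d ∈ A - A.
Enumerate nonzero differences d = a - a' with a > a' (then include -d):
Positive differences: {1, 2, 3, 4, 5, 6, 9, 10, 11, 12, 14, 15}
Full difference set: {0} ∪ (positive diffs) ∪ (negative diffs).
|A - A| = 1 + 2·12 = 25 (matches direct enumeration: 25).

|A - A| = 25


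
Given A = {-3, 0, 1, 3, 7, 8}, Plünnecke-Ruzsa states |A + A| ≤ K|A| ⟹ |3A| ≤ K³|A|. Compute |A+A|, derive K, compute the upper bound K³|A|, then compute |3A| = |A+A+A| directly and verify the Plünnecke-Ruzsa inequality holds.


|A| = 6.
Step 1: Compute A + A by enumerating all 36 pairs.
A + A = {-6, -3, -2, 0, 1, 2, 3, 4, 5, 6, 7, 8, 9, 10, 11, 14, 15, 16}, so |A + A| = 18.
Step 2: Doubling constant K = |A + A|/|A| = 18/6 = 18/6 ≈ 3.0000.
Step 3: Plünnecke-Ruzsa gives |3A| ≤ K³·|A| = (3.0000)³ · 6 ≈ 162.0000.
Step 4: Compute 3A = A + A + A directly by enumerating all triples (a,b,c) ∈ A³; |3A| = 30.
Step 5: Check 30 ≤ 162.0000? Yes ✓.

K = 18/6, Plünnecke-Ruzsa bound K³|A| ≈ 162.0000, |3A| = 30, inequality holds.


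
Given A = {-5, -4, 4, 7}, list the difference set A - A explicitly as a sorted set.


A - A = {a - a' : a, a' ∈ A}.
Compute a - a' for each ordered pair (a, a'):
a = -5: -5--5=0, -5--4=-1, -5-4=-9, -5-7=-12
a = -4: -4--5=1, -4--4=0, -4-4=-8, -4-7=-11
a = 4: 4--5=9, 4--4=8, 4-4=0, 4-7=-3
a = 7: 7--5=12, 7--4=11, 7-4=3, 7-7=0
Collecting distinct values (and noting 0 appears from a-a):
A - A = {-12, -11, -9, -8, -3, -1, 0, 1, 3, 8, 9, 11, 12}
|A - A| = 13

A - A = {-12, -11, -9, -8, -3, -1, 0, 1, 3, 8, 9, 11, 12}


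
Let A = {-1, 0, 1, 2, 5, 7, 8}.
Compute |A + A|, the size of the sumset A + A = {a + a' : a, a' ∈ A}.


A + A = {a + a' : a, a' ∈ A}; |A| = 7.
General bounds: 2|A| - 1 ≤ |A + A| ≤ |A|(|A|+1)/2, i.e. 13 ≤ |A + A| ≤ 28.
Lower bound 2|A|-1 is attained iff A is an arithmetic progression.
Enumerate sums a + a' for a ≤ a' (symmetric, so this suffices):
a = -1: -1+-1=-2, -1+0=-1, -1+1=0, -1+2=1, -1+5=4, -1+7=6, -1+8=7
a = 0: 0+0=0, 0+1=1, 0+2=2, 0+5=5, 0+7=7, 0+8=8
a = 1: 1+1=2, 1+2=3, 1+5=6, 1+7=8, 1+8=9
a = 2: 2+2=4, 2+5=7, 2+7=9, 2+8=10
a = 5: 5+5=10, 5+7=12, 5+8=13
a = 7: 7+7=14, 7+8=15
a = 8: 8+8=16
Distinct sums: {-2, -1, 0, 1, 2, 3, 4, 5, 6, 7, 8, 9, 10, 12, 13, 14, 15, 16}
|A + A| = 18

|A + A| = 18


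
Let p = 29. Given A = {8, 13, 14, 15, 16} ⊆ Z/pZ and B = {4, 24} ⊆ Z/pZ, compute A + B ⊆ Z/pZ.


Work in Z/29Z: reduce every sum a + b modulo 29.
Enumerate all 10 pairs:
a = 8: 8+4=12, 8+24=3
a = 13: 13+4=17, 13+24=8
a = 14: 14+4=18, 14+24=9
a = 15: 15+4=19, 15+24=10
a = 16: 16+4=20, 16+24=11
Distinct residues collected: {3, 8, 9, 10, 11, 12, 17, 18, 19, 20}
|A + B| = 10 (out of 29 total residues).

A + B = {3, 8, 9, 10, 11, 12, 17, 18, 19, 20}


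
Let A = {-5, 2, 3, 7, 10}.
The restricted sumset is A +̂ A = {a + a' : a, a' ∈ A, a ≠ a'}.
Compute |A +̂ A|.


Restricted sumset: A +̂ A = {a + a' : a ∈ A, a' ∈ A, a ≠ a'}.
Equivalently, take A + A and drop any sum 2a that is achievable ONLY as a + a for a ∈ A (i.e. sums representable only with equal summands).
Enumerate pairs (a, a') with a < a' (symmetric, so each unordered pair gives one sum; this covers all a ≠ a'):
  -5 + 2 = -3
  -5 + 3 = -2
  -5 + 7 = 2
  -5 + 10 = 5
  2 + 3 = 5
  2 + 7 = 9
  2 + 10 = 12
  3 + 7 = 10
  3 + 10 = 13
  7 + 10 = 17
Collected distinct sums: {-3, -2, 2, 5, 9, 10, 12, 13, 17}
|A +̂ A| = 9
(Reference bound: |A +̂ A| ≥ 2|A| - 3 for |A| ≥ 2, with |A| = 5 giving ≥ 7.)

|A +̂ A| = 9


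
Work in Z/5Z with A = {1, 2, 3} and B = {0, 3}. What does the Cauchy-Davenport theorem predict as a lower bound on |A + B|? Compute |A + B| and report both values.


Cauchy-Davenport: |A + B| ≥ min(p, |A| + |B| - 1) for A, B nonempty in Z/pZ.
|A| = 3, |B| = 2, p = 5.
CD lower bound = min(5, 3 + 2 - 1) = min(5, 4) = 4.
Compute A + B mod 5 directly:
a = 1: 1+0=1, 1+3=4
a = 2: 2+0=2, 2+3=0
a = 3: 3+0=3, 3+3=1
A + B = {0, 1, 2, 3, 4}, so |A + B| = 5.
Verify: 5 ≥ 4? Yes ✓.

CD lower bound = 4, actual |A + B| = 5.


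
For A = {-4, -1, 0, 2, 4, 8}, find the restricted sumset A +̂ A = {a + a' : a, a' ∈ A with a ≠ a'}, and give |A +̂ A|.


Restricted sumset: A +̂ A = {a + a' : a ∈ A, a' ∈ A, a ≠ a'}.
Equivalently, take A + A and drop any sum 2a that is achievable ONLY as a + a for a ∈ A (i.e. sums representable only with equal summands).
Enumerate pairs (a, a') with a < a' (symmetric, so each unordered pair gives one sum; this covers all a ≠ a'):
  -4 + -1 = -5
  -4 + 0 = -4
  -4 + 2 = -2
  -4 + 4 = 0
  -4 + 8 = 4
  -1 + 0 = -1
  -1 + 2 = 1
  -1 + 4 = 3
  -1 + 8 = 7
  0 + 2 = 2
  0 + 4 = 4
  0 + 8 = 8
  2 + 4 = 6
  2 + 8 = 10
  4 + 8 = 12
Collected distinct sums: {-5, -4, -2, -1, 0, 1, 2, 3, 4, 6, 7, 8, 10, 12}
|A +̂ A| = 14
(Reference bound: |A +̂ A| ≥ 2|A| - 3 for |A| ≥ 2, with |A| = 6 giving ≥ 9.)

|A +̂ A| = 14


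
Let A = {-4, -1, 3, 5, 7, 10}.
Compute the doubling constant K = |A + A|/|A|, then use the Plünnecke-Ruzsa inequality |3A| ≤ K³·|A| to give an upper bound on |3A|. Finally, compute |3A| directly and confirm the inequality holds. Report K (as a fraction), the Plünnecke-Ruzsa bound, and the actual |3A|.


|A| = 6.
Step 1: Compute A + A by enumerating all 36 pairs.
A + A = {-8, -5, -2, -1, 1, 2, 3, 4, 6, 8, 9, 10, 12, 13, 14, 15, 17, 20}, so |A + A| = 18.
Step 2: Doubling constant K = |A + A|/|A| = 18/6 = 18/6 ≈ 3.0000.
Step 3: Plünnecke-Ruzsa gives |3A| ≤ K³·|A| = (3.0000)³ · 6 ≈ 162.0000.
Step 4: Compute 3A = A + A + A directly by enumerating all triples (a,b,c) ∈ A³; |3A| = 35.
Step 5: Check 35 ≤ 162.0000? Yes ✓.

K = 18/6, Plünnecke-Ruzsa bound K³|A| ≈ 162.0000, |3A| = 35, inequality holds.


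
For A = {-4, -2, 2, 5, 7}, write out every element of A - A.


A - A = {a - a' : a, a' ∈ A}.
Compute a - a' for each ordered pair (a, a'):
a = -4: -4--4=0, -4--2=-2, -4-2=-6, -4-5=-9, -4-7=-11
a = -2: -2--4=2, -2--2=0, -2-2=-4, -2-5=-7, -2-7=-9
a = 2: 2--4=6, 2--2=4, 2-2=0, 2-5=-3, 2-7=-5
a = 5: 5--4=9, 5--2=7, 5-2=3, 5-5=0, 5-7=-2
a = 7: 7--4=11, 7--2=9, 7-2=5, 7-5=2, 7-7=0
Collecting distinct values (and noting 0 appears from a-a):
A - A = {-11, -9, -7, -6, -5, -4, -3, -2, 0, 2, 3, 4, 5, 6, 7, 9, 11}
|A - A| = 17

A - A = {-11, -9, -7, -6, -5, -4, -3, -2, 0, 2, 3, 4, 5, 6, 7, 9, 11}


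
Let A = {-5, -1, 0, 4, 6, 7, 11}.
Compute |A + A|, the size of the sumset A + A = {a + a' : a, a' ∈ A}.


A + A = {a + a' : a, a' ∈ A}; |A| = 7.
General bounds: 2|A| - 1 ≤ |A + A| ≤ |A|(|A|+1)/2, i.e. 13 ≤ |A + A| ≤ 28.
Lower bound 2|A|-1 is attained iff A is an arithmetic progression.
Enumerate sums a + a' for a ≤ a' (symmetric, so this suffices):
a = -5: -5+-5=-10, -5+-1=-6, -5+0=-5, -5+4=-1, -5+6=1, -5+7=2, -5+11=6
a = -1: -1+-1=-2, -1+0=-1, -1+4=3, -1+6=5, -1+7=6, -1+11=10
a = 0: 0+0=0, 0+4=4, 0+6=6, 0+7=7, 0+11=11
a = 4: 4+4=8, 4+6=10, 4+7=11, 4+11=15
a = 6: 6+6=12, 6+7=13, 6+11=17
a = 7: 7+7=14, 7+11=18
a = 11: 11+11=22
Distinct sums: {-10, -6, -5, -2, -1, 0, 1, 2, 3, 4, 5, 6, 7, 8, 10, 11, 12, 13, 14, 15, 17, 18, 22}
|A + A| = 23

|A + A| = 23


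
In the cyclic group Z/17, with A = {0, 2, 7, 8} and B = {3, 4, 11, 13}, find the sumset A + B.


Work in Z/17Z: reduce every sum a + b modulo 17.
Enumerate all 16 pairs:
a = 0: 0+3=3, 0+4=4, 0+11=11, 0+13=13
a = 2: 2+3=5, 2+4=6, 2+11=13, 2+13=15
a = 7: 7+3=10, 7+4=11, 7+11=1, 7+13=3
a = 8: 8+3=11, 8+4=12, 8+11=2, 8+13=4
Distinct residues collected: {1, 2, 3, 4, 5, 6, 10, 11, 12, 13, 15}
|A + B| = 11 (out of 17 total residues).

A + B = {1, 2, 3, 4, 5, 6, 10, 11, 12, 13, 15}


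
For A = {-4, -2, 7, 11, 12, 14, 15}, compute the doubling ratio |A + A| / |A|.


|A| = 7.
Compute A + A by enumerating all 49 pairs.
A + A = {-8, -6, -4, 3, 5, 7, 8, 9, 10, 11, 12, 13, 14, 18, 19, 21, 22, 23, 24, 25, 26, 27, 28, 29, 30}, so |A + A| = 25.
K = |A + A| / |A| = 25/7 (already in lowest terms) ≈ 3.5714.
Reference: AP of size 7 gives K = 13/7 ≈ 1.8571; a fully generic set of size 7 gives K ≈ 4.0000.

|A| = 7, |A + A| = 25, K = 25/7.


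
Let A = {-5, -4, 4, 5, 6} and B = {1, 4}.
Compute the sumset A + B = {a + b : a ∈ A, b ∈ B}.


A + B = {a + b : a ∈ A, b ∈ B}.
Enumerate all |A|·|B| = 5·2 = 10 pairs (a, b) and collect distinct sums.
a = -5: -5+1=-4, -5+4=-1
a = -4: -4+1=-3, -4+4=0
a = 4: 4+1=5, 4+4=8
a = 5: 5+1=6, 5+4=9
a = 6: 6+1=7, 6+4=10
Collecting distinct sums: A + B = {-4, -3, -1, 0, 5, 6, 7, 8, 9, 10}
|A + B| = 10

A + B = {-4, -3, -1, 0, 5, 6, 7, 8, 9, 10}


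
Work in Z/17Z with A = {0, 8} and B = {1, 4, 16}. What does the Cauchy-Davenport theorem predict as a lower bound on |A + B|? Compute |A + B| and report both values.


Cauchy-Davenport: |A + B| ≥ min(p, |A| + |B| - 1) for A, B nonempty in Z/pZ.
|A| = 2, |B| = 3, p = 17.
CD lower bound = min(17, 2 + 3 - 1) = min(17, 4) = 4.
Compute A + B mod 17 directly:
a = 0: 0+1=1, 0+4=4, 0+16=16
a = 8: 8+1=9, 8+4=12, 8+16=7
A + B = {1, 4, 7, 9, 12, 16}, so |A + B| = 6.
Verify: 6 ≥ 4? Yes ✓.

CD lower bound = 4, actual |A + B| = 6.


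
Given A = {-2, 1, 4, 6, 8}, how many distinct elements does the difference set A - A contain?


A - A = {a - a' : a, a' ∈ A}; |A| = 5.
Bounds: 2|A|-1 ≤ |A - A| ≤ |A|² - |A| + 1, i.e. 9 ≤ |A - A| ≤ 21.
Note: 0 ∈ A - A always (from a - a). The set is symmetric: if d ∈ A - A then -d ∈ A - A.
Enumerate nonzero differences d = a - a' with a > a' (then include -d):
Positive differences: {2, 3, 4, 5, 6, 7, 8, 10}
Full difference set: {0} ∪ (positive diffs) ∪ (negative diffs).
|A - A| = 1 + 2·8 = 17 (matches direct enumeration: 17).

|A - A| = 17


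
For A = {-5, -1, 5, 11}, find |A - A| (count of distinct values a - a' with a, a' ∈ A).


A - A = {a - a' : a, a' ∈ A}; |A| = 4.
Bounds: 2|A|-1 ≤ |A - A| ≤ |A|² - |A| + 1, i.e. 7 ≤ |A - A| ≤ 13.
Note: 0 ∈ A - A always (from a - a). The set is symmetric: if d ∈ A - A then -d ∈ A - A.
Enumerate nonzero differences d = a - a' with a > a' (then include -d):
Positive differences: {4, 6, 10, 12, 16}
Full difference set: {0} ∪ (positive diffs) ∪ (negative diffs).
|A - A| = 1 + 2·5 = 11 (matches direct enumeration: 11).

|A - A| = 11


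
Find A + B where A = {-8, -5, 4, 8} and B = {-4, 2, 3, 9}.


A + B = {a + b : a ∈ A, b ∈ B}.
Enumerate all |A|·|B| = 4·4 = 16 pairs (a, b) and collect distinct sums.
a = -8: -8+-4=-12, -8+2=-6, -8+3=-5, -8+9=1
a = -5: -5+-4=-9, -5+2=-3, -5+3=-2, -5+9=4
a = 4: 4+-4=0, 4+2=6, 4+3=7, 4+9=13
a = 8: 8+-4=4, 8+2=10, 8+3=11, 8+9=17
Collecting distinct sums: A + B = {-12, -9, -6, -5, -3, -2, 0, 1, 4, 6, 7, 10, 11, 13, 17}
|A + B| = 15

A + B = {-12, -9, -6, -5, -3, -2, 0, 1, 4, 6, 7, 10, 11, 13, 17}


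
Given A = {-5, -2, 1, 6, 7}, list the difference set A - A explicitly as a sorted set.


A - A = {a - a' : a, a' ∈ A}.
Compute a - a' for each ordered pair (a, a'):
a = -5: -5--5=0, -5--2=-3, -5-1=-6, -5-6=-11, -5-7=-12
a = -2: -2--5=3, -2--2=0, -2-1=-3, -2-6=-8, -2-7=-9
a = 1: 1--5=6, 1--2=3, 1-1=0, 1-6=-5, 1-7=-6
a = 6: 6--5=11, 6--2=8, 6-1=5, 6-6=0, 6-7=-1
a = 7: 7--5=12, 7--2=9, 7-1=6, 7-6=1, 7-7=0
Collecting distinct values (and noting 0 appears from a-a):
A - A = {-12, -11, -9, -8, -6, -5, -3, -1, 0, 1, 3, 5, 6, 8, 9, 11, 12}
|A - A| = 17

A - A = {-12, -11, -9, -8, -6, -5, -3, -1, 0, 1, 3, 5, 6, 8, 9, 11, 12}


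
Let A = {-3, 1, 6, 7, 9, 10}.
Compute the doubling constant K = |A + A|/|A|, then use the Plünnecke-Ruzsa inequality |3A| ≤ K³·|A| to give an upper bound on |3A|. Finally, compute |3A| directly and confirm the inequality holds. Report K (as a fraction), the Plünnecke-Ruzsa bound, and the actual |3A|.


|A| = 6.
Step 1: Compute A + A by enumerating all 36 pairs.
A + A = {-6, -2, 2, 3, 4, 6, 7, 8, 10, 11, 12, 13, 14, 15, 16, 17, 18, 19, 20}, so |A + A| = 19.
Step 2: Doubling constant K = |A + A|/|A| = 19/6 = 19/6 ≈ 3.1667.
Step 3: Plünnecke-Ruzsa gives |3A| ≤ K³·|A| = (3.1667)³ · 6 ≈ 190.5278.
Step 4: Compute 3A = A + A + A directly by enumerating all triples (a,b,c) ∈ A³; |3A| = 32.
Step 5: Check 32 ≤ 190.5278? Yes ✓.

K = 19/6, Plünnecke-Ruzsa bound K³|A| ≈ 190.5278, |3A| = 32, inequality holds.


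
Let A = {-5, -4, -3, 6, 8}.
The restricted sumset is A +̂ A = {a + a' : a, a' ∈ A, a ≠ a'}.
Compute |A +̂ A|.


Restricted sumset: A +̂ A = {a + a' : a ∈ A, a' ∈ A, a ≠ a'}.
Equivalently, take A + A and drop any sum 2a that is achievable ONLY as a + a for a ∈ A (i.e. sums representable only with equal summands).
Enumerate pairs (a, a') with a < a' (symmetric, so each unordered pair gives one sum; this covers all a ≠ a'):
  -5 + -4 = -9
  -5 + -3 = -8
  -5 + 6 = 1
  -5 + 8 = 3
  -4 + -3 = -7
  -4 + 6 = 2
  -4 + 8 = 4
  -3 + 6 = 3
  -3 + 8 = 5
  6 + 8 = 14
Collected distinct sums: {-9, -8, -7, 1, 2, 3, 4, 5, 14}
|A +̂ A| = 9
(Reference bound: |A +̂ A| ≥ 2|A| - 3 for |A| ≥ 2, with |A| = 5 giving ≥ 7.)

|A +̂ A| = 9


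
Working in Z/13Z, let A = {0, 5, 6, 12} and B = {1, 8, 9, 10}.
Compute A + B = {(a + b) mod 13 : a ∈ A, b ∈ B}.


Work in Z/13Z: reduce every sum a + b modulo 13.
Enumerate all 16 pairs:
a = 0: 0+1=1, 0+8=8, 0+9=9, 0+10=10
a = 5: 5+1=6, 5+8=0, 5+9=1, 5+10=2
a = 6: 6+1=7, 6+8=1, 6+9=2, 6+10=3
a = 12: 12+1=0, 12+8=7, 12+9=8, 12+10=9
Distinct residues collected: {0, 1, 2, 3, 6, 7, 8, 9, 10}
|A + B| = 9 (out of 13 total residues).

A + B = {0, 1, 2, 3, 6, 7, 8, 9, 10}


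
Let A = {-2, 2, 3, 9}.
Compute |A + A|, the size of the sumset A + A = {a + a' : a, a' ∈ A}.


A + A = {a + a' : a, a' ∈ A}; |A| = 4.
General bounds: 2|A| - 1 ≤ |A + A| ≤ |A|(|A|+1)/2, i.e. 7 ≤ |A + A| ≤ 10.
Lower bound 2|A|-1 is attained iff A is an arithmetic progression.
Enumerate sums a + a' for a ≤ a' (symmetric, so this suffices):
a = -2: -2+-2=-4, -2+2=0, -2+3=1, -2+9=7
a = 2: 2+2=4, 2+3=5, 2+9=11
a = 3: 3+3=6, 3+9=12
a = 9: 9+9=18
Distinct sums: {-4, 0, 1, 4, 5, 6, 7, 11, 12, 18}
|A + A| = 10

|A + A| = 10


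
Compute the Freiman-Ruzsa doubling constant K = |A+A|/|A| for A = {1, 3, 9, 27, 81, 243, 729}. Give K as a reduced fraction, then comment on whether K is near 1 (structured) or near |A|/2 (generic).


|A| = 7.
Compute A + A by enumerating all 49 pairs.
A + A = {2, 4, 6, 10, 12, 18, 28, 30, 36, 54, 82, 84, 90, 108, 162, 244, 246, 252, 270, 324, 486, 730, 732, 738, 756, 810, 972, 1458}, so |A + A| = 28.
K = |A + A| / |A| = 28/7 = 4/1 ≈ 4.0000.
Reference: AP of size 7 gives K = 13/7 ≈ 1.8571; a fully generic set of size 7 gives K ≈ 4.0000.

|A| = 7, |A + A| = 28, K = 28/7 = 4/1.


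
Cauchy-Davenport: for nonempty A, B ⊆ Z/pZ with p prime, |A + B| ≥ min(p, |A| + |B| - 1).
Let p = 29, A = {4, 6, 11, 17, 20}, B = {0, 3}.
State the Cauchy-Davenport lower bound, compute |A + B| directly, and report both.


Cauchy-Davenport: |A + B| ≥ min(p, |A| + |B| - 1) for A, B nonempty in Z/pZ.
|A| = 5, |B| = 2, p = 29.
CD lower bound = min(29, 5 + 2 - 1) = min(29, 6) = 6.
Compute A + B mod 29 directly:
a = 4: 4+0=4, 4+3=7
a = 6: 6+0=6, 6+3=9
a = 11: 11+0=11, 11+3=14
a = 17: 17+0=17, 17+3=20
a = 20: 20+0=20, 20+3=23
A + B = {4, 6, 7, 9, 11, 14, 17, 20, 23}, so |A + B| = 9.
Verify: 9 ≥ 6? Yes ✓.

CD lower bound = 6, actual |A + B| = 9.


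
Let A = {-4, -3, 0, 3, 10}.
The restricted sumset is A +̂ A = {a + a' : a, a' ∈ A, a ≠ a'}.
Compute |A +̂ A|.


Restricted sumset: A +̂ A = {a + a' : a ∈ A, a' ∈ A, a ≠ a'}.
Equivalently, take A + A and drop any sum 2a that is achievable ONLY as a + a for a ∈ A (i.e. sums representable only with equal summands).
Enumerate pairs (a, a') with a < a' (symmetric, so each unordered pair gives one sum; this covers all a ≠ a'):
  -4 + -3 = -7
  -4 + 0 = -4
  -4 + 3 = -1
  -4 + 10 = 6
  -3 + 0 = -3
  -3 + 3 = 0
  -3 + 10 = 7
  0 + 3 = 3
  0 + 10 = 10
  3 + 10 = 13
Collected distinct sums: {-7, -4, -3, -1, 0, 3, 6, 7, 10, 13}
|A +̂ A| = 10
(Reference bound: |A +̂ A| ≥ 2|A| - 3 for |A| ≥ 2, with |A| = 5 giving ≥ 7.)

|A +̂ A| = 10


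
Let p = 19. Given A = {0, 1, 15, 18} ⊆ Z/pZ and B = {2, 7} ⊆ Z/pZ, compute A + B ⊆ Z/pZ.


Work in Z/19Z: reduce every sum a + b modulo 19.
Enumerate all 8 pairs:
a = 0: 0+2=2, 0+7=7
a = 1: 1+2=3, 1+7=8
a = 15: 15+2=17, 15+7=3
a = 18: 18+2=1, 18+7=6
Distinct residues collected: {1, 2, 3, 6, 7, 8, 17}
|A + B| = 7 (out of 19 total residues).

A + B = {1, 2, 3, 6, 7, 8, 17}


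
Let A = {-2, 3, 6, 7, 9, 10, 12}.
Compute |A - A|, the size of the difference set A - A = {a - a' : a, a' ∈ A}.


A - A = {a - a' : a, a' ∈ A}; |A| = 7.
Bounds: 2|A|-1 ≤ |A - A| ≤ |A|² - |A| + 1, i.e. 13 ≤ |A - A| ≤ 43.
Note: 0 ∈ A - A always (from a - a). The set is symmetric: if d ∈ A - A then -d ∈ A - A.
Enumerate nonzero differences d = a - a' with a > a' (then include -d):
Positive differences: {1, 2, 3, 4, 5, 6, 7, 8, 9, 11, 12, 14}
Full difference set: {0} ∪ (positive diffs) ∪ (negative diffs).
|A - A| = 1 + 2·12 = 25 (matches direct enumeration: 25).

|A - A| = 25


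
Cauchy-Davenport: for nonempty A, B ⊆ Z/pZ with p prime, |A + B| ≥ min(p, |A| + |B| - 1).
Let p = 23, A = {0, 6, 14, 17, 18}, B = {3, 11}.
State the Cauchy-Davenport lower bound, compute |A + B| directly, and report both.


Cauchy-Davenport: |A + B| ≥ min(p, |A| + |B| - 1) for A, B nonempty in Z/pZ.
|A| = 5, |B| = 2, p = 23.
CD lower bound = min(23, 5 + 2 - 1) = min(23, 6) = 6.
Compute A + B mod 23 directly:
a = 0: 0+3=3, 0+11=11
a = 6: 6+3=9, 6+11=17
a = 14: 14+3=17, 14+11=2
a = 17: 17+3=20, 17+11=5
a = 18: 18+3=21, 18+11=6
A + B = {2, 3, 5, 6, 9, 11, 17, 20, 21}, so |A + B| = 9.
Verify: 9 ≥ 6? Yes ✓.

CD lower bound = 6, actual |A + B| = 9.


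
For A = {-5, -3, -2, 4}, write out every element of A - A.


A - A = {a - a' : a, a' ∈ A}.
Compute a - a' for each ordered pair (a, a'):
a = -5: -5--5=0, -5--3=-2, -5--2=-3, -5-4=-9
a = -3: -3--5=2, -3--3=0, -3--2=-1, -3-4=-7
a = -2: -2--5=3, -2--3=1, -2--2=0, -2-4=-6
a = 4: 4--5=9, 4--3=7, 4--2=6, 4-4=0
Collecting distinct values (and noting 0 appears from a-a):
A - A = {-9, -7, -6, -3, -2, -1, 0, 1, 2, 3, 6, 7, 9}
|A - A| = 13

A - A = {-9, -7, -6, -3, -2, -1, 0, 1, 2, 3, 6, 7, 9}
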